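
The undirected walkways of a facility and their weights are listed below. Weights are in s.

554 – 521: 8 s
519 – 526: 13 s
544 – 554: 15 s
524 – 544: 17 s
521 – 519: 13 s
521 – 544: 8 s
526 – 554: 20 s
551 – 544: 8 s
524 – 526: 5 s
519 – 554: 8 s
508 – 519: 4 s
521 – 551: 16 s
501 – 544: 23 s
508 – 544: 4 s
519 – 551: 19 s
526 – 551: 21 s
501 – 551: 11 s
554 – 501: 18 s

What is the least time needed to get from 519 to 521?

13 s

Candidate routes:
519–521: 13 = 13
519–554–521: 8+8 = 16
519–508–544–521: 4+4+8 = 16
Cheapest is 519–521 at 13 s.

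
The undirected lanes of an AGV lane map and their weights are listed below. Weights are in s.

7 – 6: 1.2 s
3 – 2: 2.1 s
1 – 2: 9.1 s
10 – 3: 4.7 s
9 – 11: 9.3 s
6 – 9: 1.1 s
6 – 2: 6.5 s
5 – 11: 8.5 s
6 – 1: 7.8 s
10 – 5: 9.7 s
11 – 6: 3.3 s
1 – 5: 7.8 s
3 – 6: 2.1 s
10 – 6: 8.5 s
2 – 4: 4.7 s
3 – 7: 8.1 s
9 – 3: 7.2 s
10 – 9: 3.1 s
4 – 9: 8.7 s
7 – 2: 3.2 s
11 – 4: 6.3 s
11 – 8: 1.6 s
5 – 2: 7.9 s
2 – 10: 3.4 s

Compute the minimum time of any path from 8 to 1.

Compare a few routes:
8 → 11 → 6 → 1: 1.6+3.3+7.8 = 12.7
8 → 11 → 5 → 1: 1.6+8.5+7.8 = 17.9
The minimum is 12.7 s via 8 → 11 → 6 → 1.

12.7 s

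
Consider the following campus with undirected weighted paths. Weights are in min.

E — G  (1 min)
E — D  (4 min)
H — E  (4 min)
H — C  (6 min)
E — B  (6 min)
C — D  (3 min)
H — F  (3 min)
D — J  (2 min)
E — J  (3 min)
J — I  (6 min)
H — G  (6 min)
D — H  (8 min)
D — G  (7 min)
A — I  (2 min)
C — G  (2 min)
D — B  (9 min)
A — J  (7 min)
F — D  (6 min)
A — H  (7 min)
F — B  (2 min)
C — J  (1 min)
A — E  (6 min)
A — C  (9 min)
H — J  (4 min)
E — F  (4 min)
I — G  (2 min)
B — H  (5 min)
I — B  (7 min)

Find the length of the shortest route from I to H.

7 min

Settle nodes by increasing distance from I:
I: 0
A: 2  (via I)
G: 2  (via I)
E: 3  (via G)
C: 4  (via G)
J: 5  (via C)
B: 7  (via I)
D: 7  (via E)
F: 7  (via E)
H: 7  (via E)
Shortest route: I–G–E–H = 7 min.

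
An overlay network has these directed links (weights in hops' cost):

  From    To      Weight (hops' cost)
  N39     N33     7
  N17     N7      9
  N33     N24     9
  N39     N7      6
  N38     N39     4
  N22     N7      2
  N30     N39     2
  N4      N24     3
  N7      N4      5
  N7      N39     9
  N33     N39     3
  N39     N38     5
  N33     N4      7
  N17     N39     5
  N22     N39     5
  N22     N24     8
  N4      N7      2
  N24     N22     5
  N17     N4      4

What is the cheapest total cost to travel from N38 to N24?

18 hops' cost

Settle nodes by increasing distance from N38:
N38: 0
N39: 4  (via N38)
N7: 10  (via N39)
N33: 11  (via N39)
N4: 15  (via N7)
N24: 18  (via N4)
Shortest route: N38 → N39 → N7 → N4 → N24 = 18 hops' cost.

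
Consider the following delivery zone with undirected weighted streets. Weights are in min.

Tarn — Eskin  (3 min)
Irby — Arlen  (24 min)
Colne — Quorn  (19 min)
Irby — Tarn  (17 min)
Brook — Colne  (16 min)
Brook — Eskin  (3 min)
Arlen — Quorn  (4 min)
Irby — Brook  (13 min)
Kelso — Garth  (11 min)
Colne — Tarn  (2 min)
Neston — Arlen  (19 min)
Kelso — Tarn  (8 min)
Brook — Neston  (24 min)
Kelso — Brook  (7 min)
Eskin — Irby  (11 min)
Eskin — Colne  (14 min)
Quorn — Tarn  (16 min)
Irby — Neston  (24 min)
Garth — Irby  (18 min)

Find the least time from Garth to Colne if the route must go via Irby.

34 min

Shortest Garth→Irby: Garth → Irby = 18
Shortest Irby→Colne: Irby → Eskin → Tarn → Colne = 16
Total via Irby: 18 + 16 = 34 min.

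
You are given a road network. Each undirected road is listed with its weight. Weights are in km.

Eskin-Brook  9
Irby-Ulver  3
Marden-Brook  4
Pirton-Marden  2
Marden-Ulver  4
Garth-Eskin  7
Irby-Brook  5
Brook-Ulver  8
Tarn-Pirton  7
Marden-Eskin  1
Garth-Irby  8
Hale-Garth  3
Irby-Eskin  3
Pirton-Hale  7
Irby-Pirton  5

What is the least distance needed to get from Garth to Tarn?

Settle nodes by increasing distance from Garth:
Garth: 0
Hale: 3  (via Garth)
Eskin: 7  (via Garth)
Irby: 8  (via Garth)
Marden: 8  (via Eskin)
Pirton: 10  (via Hale)
Ulver: 11  (via Irby)
Brook: 12  (via Marden)
Tarn: 17  (via Pirton)
Shortest route: Garth–Hale–Pirton–Tarn = 17 km.

17 km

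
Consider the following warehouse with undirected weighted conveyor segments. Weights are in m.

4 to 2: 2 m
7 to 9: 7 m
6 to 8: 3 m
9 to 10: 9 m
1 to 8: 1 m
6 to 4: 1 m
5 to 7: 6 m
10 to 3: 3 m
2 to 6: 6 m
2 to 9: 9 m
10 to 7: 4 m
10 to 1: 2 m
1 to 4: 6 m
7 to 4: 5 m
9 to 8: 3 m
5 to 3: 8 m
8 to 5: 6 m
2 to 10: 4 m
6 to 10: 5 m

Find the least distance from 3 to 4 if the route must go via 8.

10 m

Shortest 3→8: 3–10–1–8 = 6
Best 8 to 4: 8–6–4 costing 4
Total via 8: 6 + 4 = 10 m.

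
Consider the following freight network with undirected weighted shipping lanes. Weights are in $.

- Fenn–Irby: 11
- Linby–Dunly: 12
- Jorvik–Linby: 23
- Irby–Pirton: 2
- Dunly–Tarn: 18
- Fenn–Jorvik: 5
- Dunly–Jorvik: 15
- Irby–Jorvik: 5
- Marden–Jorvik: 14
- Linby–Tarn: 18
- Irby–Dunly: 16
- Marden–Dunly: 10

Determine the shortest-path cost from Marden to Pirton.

Settle nodes by increasing distance from Marden:
Marden: 0
Dunly: 10  (via Marden)
Jorvik: 14  (via Marden)
Fenn: 19  (via Jorvik)
Irby: 19  (via Jorvik)
Pirton: 21  (via Irby)
Shortest route: Marden–Jorvik–Irby–Pirton = $21.

$21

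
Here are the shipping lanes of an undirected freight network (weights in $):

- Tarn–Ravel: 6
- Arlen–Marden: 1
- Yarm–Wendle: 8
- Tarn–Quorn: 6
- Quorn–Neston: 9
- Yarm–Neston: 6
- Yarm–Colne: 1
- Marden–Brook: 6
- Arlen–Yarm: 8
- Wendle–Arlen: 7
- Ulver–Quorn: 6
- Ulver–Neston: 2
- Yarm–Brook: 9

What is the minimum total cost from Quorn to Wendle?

Settle nodes by increasing distance from Quorn:
Quorn: 0
Tarn: 6  (via Quorn)
Ulver: 6  (via Quorn)
Neston: 8  (via Ulver)
Ravel: 12  (via Tarn)
Yarm: 14  (via Neston)
Colne: 15  (via Yarm)
Arlen: 22  (via Yarm)
Wendle: 22  (via Yarm)
Shortest route: Quorn → Ulver → Neston → Yarm → Wendle = $22.

$22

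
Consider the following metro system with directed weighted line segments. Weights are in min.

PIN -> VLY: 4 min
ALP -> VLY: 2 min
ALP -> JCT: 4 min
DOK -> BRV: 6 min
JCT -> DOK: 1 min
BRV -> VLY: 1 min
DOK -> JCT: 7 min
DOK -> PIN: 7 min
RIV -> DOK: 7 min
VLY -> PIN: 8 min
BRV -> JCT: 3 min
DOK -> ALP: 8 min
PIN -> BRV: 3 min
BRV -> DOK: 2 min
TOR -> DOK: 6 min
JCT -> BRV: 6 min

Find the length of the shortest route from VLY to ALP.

21 min

Candidate routes:
VLY - PIN - BRV - JCT - DOK - ALP: 8+3+3+1+8 = 23
VLY - PIN - BRV - DOK - ALP: 8+3+2+8 = 21
Cheapest is VLY - PIN - BRV - DOK - ALP at 21 min.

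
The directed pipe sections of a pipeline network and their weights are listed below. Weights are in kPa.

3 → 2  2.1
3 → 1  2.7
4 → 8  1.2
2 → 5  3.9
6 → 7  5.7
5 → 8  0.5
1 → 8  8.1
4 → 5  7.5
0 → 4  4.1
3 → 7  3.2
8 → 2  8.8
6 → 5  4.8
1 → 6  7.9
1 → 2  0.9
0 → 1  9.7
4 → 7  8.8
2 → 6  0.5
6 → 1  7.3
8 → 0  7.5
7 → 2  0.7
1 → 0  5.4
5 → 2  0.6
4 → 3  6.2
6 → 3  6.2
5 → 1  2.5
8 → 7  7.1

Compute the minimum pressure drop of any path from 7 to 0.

Enumerating some paths:
7 - 2 - 6 - 5 - 1 - 0: 0.7+0.5+4.8+2.5+5.4 = 13.9
7 - 2 - 6 - 1 - 0: 0.7+0.5+7.3+5.4 = 13.9
7 - 2 - 5 - 1 - 0: 0.7+3.9+2.5+5.4 = 12.5
7 - 2 - 5 - 8 - 0: 0.7+3.9+0.5+7.5 = 12.6
The minimum is 12.5 kPa via 7 - 2 - 5 - 1 - 0.

12.5 kPa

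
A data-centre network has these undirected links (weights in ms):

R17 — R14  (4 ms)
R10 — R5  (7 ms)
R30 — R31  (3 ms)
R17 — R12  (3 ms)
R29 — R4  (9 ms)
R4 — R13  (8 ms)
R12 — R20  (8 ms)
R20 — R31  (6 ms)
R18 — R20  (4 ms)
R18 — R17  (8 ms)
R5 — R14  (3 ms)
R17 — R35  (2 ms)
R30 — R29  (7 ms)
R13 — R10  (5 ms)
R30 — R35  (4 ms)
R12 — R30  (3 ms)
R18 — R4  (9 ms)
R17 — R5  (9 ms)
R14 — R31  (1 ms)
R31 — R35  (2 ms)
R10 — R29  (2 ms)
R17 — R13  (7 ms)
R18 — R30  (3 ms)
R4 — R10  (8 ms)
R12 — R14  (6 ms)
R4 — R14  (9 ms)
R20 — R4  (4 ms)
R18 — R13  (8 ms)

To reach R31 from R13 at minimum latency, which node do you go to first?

Enumerating some paths:
R13 → R10 → R5 → R14 → R31: 5+7+3+1 = 16
R13 → R18 → R30 → R31: 8+3+3 = 14
R13 → R17 → R35 → R31: 7+2+2 = 11
R13 → R17 → R14 → R31: 7+4+1 = 12
The minimum is 11 ms via R13 → R17 → R35 → R31.
So from R13 the first move is to R17.

R17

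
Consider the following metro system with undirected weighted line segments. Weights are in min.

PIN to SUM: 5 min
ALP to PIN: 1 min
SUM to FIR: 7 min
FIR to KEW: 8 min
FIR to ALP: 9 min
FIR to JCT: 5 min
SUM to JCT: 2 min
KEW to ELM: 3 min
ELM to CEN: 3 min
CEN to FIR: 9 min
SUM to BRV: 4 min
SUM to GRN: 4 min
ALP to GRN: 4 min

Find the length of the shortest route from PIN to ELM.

Shortest distances from PIN:
PIN: 0
ALP: 1  (via PIN)
GRN: 5  (via ALP)
SUM: 5  (via PIN)
JCT: 7  (via SUM)
BRV: 9  (via SUM)
FIR: 10  (via ALP)
KEW: 18  (via FIR)
CEN: 19  (via FIR)
ELM: 21  (via KEW)
Shortest route: PIN → ALP → FIR → KEW → ELM = 21 min.

21 min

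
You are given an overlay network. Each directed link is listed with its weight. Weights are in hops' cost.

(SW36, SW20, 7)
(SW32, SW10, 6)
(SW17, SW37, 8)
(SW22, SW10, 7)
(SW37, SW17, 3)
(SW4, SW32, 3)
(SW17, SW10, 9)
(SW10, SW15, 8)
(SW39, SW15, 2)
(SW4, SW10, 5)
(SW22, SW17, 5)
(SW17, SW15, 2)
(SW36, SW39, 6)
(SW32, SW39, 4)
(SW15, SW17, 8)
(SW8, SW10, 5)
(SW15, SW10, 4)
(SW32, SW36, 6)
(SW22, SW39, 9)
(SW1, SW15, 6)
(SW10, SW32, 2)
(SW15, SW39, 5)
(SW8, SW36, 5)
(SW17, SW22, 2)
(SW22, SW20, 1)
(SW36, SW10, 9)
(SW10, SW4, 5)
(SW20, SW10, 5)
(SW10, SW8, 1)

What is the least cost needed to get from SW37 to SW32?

11 hops' cost

Running Dijkstra from SW37:
SW37: 0
SW17: 3  (via SW37)
SW22: 5  (via SW17)
SW15: 5  (via SW17)
SW20: 6  (via SW22)
SW10: 9  (via SW15)
SW39: 10  (via SW15)
SW8: 10  (via SW10)
SW32: 11  (via SW10)
Shortest route: SW37–SW17–SW15–SW10–SW32 = 11 hops' cost.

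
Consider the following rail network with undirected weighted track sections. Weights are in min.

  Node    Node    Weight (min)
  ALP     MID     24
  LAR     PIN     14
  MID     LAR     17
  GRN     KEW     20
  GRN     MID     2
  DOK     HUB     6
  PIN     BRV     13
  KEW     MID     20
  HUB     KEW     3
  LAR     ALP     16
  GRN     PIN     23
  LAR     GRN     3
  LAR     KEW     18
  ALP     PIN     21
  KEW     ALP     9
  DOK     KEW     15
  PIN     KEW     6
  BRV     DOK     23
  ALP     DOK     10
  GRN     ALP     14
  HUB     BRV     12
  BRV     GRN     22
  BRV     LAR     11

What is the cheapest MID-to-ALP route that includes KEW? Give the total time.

Shortest MID→KEW: MID → KEW = 20
Best KEW to ALP: KEW → ALP costing 9
Total via KEW: 20 + 9 = 29 min.

29 min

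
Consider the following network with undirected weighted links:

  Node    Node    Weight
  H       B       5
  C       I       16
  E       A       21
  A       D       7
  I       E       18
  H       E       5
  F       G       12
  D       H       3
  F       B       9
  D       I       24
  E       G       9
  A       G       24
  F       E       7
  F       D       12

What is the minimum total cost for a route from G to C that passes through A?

Shortest G→A: G → A = 24
Best A to C: A → D → I → C costing 47
Total via A: 24 + 47 = 71.

71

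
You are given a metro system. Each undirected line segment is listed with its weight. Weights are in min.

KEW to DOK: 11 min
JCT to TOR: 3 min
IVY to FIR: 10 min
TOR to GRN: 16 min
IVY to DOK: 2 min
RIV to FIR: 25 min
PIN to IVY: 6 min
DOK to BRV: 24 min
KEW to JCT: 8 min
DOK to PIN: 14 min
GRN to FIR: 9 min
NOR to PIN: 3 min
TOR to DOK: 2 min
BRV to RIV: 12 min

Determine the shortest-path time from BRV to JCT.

29 min

Candidate routes:
BRV - DOK - KEW - JCT: 24+11+8 = 43
BRV - DOK - TOR - JCT: 24+2+3 = 29
BRV - RIV - FIR - IVY - DOK - TOR - JCT: 12+25+10+2+2+3 = 54
BRV - DOK - IVY - FIR - GRN - TOR - JCT: 24+2+10+9+16+3 = 64
Cheapest is BRV - DOK - TOR - JCT at 29 min.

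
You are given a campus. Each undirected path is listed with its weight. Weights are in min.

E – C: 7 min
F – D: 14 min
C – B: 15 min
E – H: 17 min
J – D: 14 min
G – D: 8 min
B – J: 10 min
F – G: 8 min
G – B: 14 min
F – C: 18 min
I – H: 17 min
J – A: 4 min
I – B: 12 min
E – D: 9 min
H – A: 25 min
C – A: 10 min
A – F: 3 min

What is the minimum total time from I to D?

34 min

Enumerating some paths:
I - B - J - D: 12+10+14 = 36
I - B - C - E - D: 12+15+7+9 = 43
I - H - E - D: 17+17+9 = 43
I - B - G - D: 12+14+8 = 34
Cheapest is I - B - G - D at 34 min.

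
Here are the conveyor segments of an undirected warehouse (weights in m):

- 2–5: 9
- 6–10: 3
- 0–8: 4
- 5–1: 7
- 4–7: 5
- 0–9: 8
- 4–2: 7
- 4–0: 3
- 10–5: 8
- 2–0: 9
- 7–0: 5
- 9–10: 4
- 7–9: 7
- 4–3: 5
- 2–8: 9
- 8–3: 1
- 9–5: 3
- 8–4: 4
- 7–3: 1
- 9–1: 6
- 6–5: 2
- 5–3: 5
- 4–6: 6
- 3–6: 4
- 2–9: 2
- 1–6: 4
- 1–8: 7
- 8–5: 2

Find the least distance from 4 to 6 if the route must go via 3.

Best 4 to 3: 4–3 costing 5
Best 3 to 6: 3–6 costing 4
Total via 3: 5 + 4 = 9 m.

9 m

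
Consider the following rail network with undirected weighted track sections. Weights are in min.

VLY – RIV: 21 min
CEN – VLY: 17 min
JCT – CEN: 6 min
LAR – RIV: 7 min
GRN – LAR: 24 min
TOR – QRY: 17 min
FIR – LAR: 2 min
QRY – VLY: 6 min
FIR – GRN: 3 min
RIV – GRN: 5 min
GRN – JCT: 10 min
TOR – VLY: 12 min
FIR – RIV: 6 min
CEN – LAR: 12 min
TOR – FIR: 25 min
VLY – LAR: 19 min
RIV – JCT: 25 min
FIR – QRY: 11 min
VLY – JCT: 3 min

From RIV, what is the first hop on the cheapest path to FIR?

Enumerating some paths:
RIV → FIR: 6 = 6
RIV → GRN → FIR: 5+3 = 8
RIV → LAR → FIR: 7+2 = 9
The minimum is 6 min via RIV → FIR.
So from RIV the first move is to FIR.

FIR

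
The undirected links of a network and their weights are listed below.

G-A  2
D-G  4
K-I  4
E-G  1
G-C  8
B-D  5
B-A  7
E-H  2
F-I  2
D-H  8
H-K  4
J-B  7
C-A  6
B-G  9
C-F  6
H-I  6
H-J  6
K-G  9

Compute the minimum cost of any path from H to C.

11

Candidate routes:
H–E–G–C: 2+1+8 = 11
H–I–F–C: 6+2+6 = 14
Cheapest is H–E–G–C at 11.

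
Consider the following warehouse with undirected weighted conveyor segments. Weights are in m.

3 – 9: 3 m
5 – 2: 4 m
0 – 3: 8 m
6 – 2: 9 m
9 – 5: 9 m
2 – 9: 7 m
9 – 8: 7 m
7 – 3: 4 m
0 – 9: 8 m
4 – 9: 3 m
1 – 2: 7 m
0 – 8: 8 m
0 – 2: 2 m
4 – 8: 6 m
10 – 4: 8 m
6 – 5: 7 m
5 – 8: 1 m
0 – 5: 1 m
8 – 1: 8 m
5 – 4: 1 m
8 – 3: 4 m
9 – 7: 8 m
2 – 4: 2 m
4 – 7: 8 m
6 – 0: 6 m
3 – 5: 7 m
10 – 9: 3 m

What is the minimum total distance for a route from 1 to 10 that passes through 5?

16 m

Best 1 to 5: 1 → 8 → 5 costing 9
Best 5 to 10: 5 → 4 → 9 → 10 costing 7
Total via 5: 9 + 7 = 16 m.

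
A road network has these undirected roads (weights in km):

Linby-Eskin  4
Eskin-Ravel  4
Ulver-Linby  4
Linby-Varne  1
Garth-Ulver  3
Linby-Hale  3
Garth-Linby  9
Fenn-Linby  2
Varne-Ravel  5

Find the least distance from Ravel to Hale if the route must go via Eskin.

11 km

Shortest Ravel→Eskin: Ravel–Eskin = 4
Shortest Eskin→Hale: Eskin–Linby–Hale = 7
Total via Eskin: 4 + 7 = 11 km.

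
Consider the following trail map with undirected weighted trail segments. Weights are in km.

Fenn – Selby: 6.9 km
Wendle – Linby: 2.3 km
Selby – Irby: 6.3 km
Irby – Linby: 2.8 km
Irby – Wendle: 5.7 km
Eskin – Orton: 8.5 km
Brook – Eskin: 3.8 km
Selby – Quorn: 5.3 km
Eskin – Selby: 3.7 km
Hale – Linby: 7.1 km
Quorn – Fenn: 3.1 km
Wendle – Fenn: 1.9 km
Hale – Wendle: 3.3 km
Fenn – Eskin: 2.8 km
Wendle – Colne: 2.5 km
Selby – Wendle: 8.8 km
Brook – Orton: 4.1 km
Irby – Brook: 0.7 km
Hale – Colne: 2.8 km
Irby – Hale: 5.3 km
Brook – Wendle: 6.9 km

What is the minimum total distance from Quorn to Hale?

Running Dijkstra from Quorn:
Quorn: 0
Fenn: 3.1  (via Quorn)
Wendle: 5  (via Fenn)
Selby: 5.3  (via Quorn)
Eskin: 5.9  (via Fenn)
Linby: 7.3  (via Wendle)
Colne: 7.5  (via Wendle)
Hale: 8.3  (via Wendle)
Shortest route: Quorn → Fenn → Wendle → Hale = 8.3 km.

8.3 km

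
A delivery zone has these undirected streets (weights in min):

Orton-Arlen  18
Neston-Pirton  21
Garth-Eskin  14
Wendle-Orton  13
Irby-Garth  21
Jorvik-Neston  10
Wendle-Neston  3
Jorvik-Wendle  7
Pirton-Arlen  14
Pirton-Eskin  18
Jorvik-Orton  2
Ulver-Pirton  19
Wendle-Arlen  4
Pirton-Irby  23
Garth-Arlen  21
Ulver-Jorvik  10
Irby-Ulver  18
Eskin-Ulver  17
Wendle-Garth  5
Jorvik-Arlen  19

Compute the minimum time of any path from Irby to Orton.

30 min

Enumerating some paths:
Irby–Ulver–Jorvik–Orton: 18+10+2 = 30
Irby–Garth–Wendle–Jorvik–Orton: 21+5+7+2 = 35
The minimum is 30 min via Irby–Ulver–Jorvik–Orton.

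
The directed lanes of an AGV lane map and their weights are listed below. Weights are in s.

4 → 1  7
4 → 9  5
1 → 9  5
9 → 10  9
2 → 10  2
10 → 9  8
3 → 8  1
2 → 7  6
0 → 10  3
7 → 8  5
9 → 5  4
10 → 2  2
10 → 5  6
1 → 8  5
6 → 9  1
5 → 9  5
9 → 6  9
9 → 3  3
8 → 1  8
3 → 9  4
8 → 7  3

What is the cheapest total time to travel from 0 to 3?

14 s

Shortest distances from 0:
0: 0
10: 3  (via 0)
2: 5  (via 10)
5: 9  (via 10)
7: 11  (via 2)
9: 11  (via 10)
3: 14  (via 9)
Shortest route: 0–10–9–3 = 14 s.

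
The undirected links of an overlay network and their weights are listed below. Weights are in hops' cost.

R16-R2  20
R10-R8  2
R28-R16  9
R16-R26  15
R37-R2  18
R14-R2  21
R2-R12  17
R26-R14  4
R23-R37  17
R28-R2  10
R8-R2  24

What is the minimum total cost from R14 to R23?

56 hops' cost

Shortest distances from R14:
R14: 0
R26: 4  (via R14)
R16: 19  (via R26)
R2: 21  (via R14)
R28: 28  (via R16)
R12: 38  (via R2)
R37: 39  (via R2)
R8: 45  (via R2)
R10: 47  (via R8)
R23: 56  (via R37)
Shortest route: R14 → R2 → R37 → R23 = 56 hops' cost.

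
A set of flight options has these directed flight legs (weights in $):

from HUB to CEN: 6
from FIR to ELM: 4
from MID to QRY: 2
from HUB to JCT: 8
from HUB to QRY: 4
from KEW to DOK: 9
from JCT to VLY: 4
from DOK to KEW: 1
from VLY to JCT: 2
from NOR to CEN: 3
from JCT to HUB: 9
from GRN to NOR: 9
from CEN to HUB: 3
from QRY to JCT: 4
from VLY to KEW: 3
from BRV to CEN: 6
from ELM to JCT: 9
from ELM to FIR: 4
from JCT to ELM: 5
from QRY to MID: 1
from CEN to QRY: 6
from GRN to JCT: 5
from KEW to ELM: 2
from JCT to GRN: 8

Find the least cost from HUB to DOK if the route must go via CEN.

$32

Shortest HUB→CEN: HUB → CEN = 6
Best CEN to DOK: CEN → QRY → JCT → VLY → KEW → DOK costing 26
Total via CEN: 6 + 26 = $32.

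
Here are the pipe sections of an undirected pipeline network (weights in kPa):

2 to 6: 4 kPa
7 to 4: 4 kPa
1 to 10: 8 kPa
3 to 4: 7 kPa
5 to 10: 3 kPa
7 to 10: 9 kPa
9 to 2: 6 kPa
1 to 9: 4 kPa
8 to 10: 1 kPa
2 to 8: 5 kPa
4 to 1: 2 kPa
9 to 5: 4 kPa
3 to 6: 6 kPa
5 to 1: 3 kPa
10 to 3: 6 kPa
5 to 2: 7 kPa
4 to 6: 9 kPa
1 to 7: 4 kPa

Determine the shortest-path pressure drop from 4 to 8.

Enumerating some paths:
4 - 7 - 10 - 8: 4+9+1 = 14
4 - 1 - 10 - 8: 2+8+1 = 11
4 - 3 - 10 - 8: 7+6+1 = 14
4 - 1 - 5 - 10 - 8: 2+3+3+1 = 9
Cheapest is 4 - 1 - 5 - 10 - 8 at 9 kPa.

9 kPa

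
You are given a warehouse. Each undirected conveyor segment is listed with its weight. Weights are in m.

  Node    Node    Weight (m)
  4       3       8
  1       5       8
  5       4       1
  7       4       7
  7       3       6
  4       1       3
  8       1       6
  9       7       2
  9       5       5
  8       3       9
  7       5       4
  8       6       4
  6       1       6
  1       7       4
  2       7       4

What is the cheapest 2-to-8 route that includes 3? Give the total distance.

19 m

Best 2 to 3: 2–7–3 costing 10
Best 3 to 8: 3–8 costing 9
Total via 3: 10 + 9 = 19 m.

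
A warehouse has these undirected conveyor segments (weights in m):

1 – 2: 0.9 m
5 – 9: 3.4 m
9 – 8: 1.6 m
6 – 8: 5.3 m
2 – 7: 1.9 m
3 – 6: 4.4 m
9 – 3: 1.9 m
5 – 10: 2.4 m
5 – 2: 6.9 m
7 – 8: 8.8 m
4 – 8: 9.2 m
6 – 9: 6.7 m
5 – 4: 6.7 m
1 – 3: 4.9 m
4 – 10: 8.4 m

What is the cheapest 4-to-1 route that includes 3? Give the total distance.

16.9 m

Shortest 4→3: 4–5–9–3 = 12
Best 3 to 1: 3–1 costing 4.9
Total via 3: 12 + 4.9 = 16.9 m.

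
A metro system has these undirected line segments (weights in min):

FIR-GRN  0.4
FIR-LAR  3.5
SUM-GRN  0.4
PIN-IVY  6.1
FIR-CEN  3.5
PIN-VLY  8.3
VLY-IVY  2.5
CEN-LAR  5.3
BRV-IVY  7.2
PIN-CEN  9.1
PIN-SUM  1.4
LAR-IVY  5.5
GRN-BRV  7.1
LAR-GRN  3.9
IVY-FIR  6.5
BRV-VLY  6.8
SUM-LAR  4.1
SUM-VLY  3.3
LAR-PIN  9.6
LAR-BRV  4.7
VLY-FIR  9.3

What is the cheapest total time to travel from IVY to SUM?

5.8 min

Compare a few routes:
IVY → LAR → SUM: 5.5+4.1 = 9.6
IVY → FIR → GRN → SUM: 6.5+0.4+0.4 = 7.3
IVY → VLY → SUM: 2.5+3.3 = 5.8
IVY → PIN → SUM: 6.1+1.4 = 7.5
The minimum is 5.8 min via IVY → VLY → SUM.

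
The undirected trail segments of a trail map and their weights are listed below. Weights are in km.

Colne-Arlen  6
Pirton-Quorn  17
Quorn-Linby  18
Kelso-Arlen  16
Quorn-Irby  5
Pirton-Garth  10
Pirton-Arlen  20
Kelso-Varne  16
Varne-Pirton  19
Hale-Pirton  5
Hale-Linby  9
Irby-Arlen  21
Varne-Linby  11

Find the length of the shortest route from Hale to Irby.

Settle nodes by increasing distance from Hale:
Hale: 0
Pirton: 5  (via Hale)
Linby: 9  (via Hale)
Garth: 15  (via Pirton)
Varne: 20  (via Linby)
Quorn: 22  (via Pirton)
Arlen: 25  (via Pirton)
Irby: 27  (via Quorn)
Shortest route: Hale → Pirton → Quorn → Irby = 27 km.

27 km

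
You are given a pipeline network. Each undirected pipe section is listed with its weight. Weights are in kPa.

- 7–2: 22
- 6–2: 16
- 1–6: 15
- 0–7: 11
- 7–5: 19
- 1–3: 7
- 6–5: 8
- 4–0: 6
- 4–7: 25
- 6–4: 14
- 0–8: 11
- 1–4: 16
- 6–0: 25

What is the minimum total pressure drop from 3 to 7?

40 kPa

Settle nodes by increasing distance from 3:
3: 0
1: 7  (via 3)
6: 22  (via 1)
4: 23  (via 1)
0: 29  (via 4)
5: 30  (via 6)
2: 38  (via 6)
7: 40  (via 0)
Shortest route: 3–1–4–0–7 = 40 kPa.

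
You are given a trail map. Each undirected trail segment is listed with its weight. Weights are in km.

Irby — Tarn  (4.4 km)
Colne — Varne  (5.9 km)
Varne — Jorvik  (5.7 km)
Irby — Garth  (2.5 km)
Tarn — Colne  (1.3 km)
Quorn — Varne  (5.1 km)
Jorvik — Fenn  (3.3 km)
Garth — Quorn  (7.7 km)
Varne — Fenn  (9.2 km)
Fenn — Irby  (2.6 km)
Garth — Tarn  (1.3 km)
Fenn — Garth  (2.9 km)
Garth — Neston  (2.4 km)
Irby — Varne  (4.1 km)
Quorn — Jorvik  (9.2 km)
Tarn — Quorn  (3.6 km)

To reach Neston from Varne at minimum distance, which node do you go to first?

Compare a few routes:
Varne–Irby–Tarn–Garth–Neston: 4.1+4.4+1.3+2.4 = 12.2
Varne–Irby–Fenn–Garth–Neston: 4.1+2.6+2.9+2.4 = 12
Varne–Colne–Tarn–Garth–Neston: 5.9+1.3+1.3+2.4 = 10.9
Varne–Irby–Garth–Neston: 4.1+2.5+2.4 = 9
The minimum is 9 km via Varne–Irby–Garth–Neston.
So from Varne the first move is to Irby.

Irby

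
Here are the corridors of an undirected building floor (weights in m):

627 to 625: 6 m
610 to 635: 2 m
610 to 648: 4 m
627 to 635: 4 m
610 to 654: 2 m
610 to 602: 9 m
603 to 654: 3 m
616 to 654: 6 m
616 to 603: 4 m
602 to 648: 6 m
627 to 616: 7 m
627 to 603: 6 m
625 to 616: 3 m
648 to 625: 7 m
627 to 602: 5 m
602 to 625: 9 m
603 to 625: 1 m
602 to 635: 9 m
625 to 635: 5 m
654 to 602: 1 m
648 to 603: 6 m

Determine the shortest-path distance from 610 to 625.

Settle nodes by increasing distance from 610:
610: 0
654: 2  (via 610)
635: 2  (via 610)
602: 3  (via 654)
648: 4  (via 610)
603: 5  (via 654)
627: 6  (via 635)
625: 6  (via 603)
Shortest route: 610–654–603–625 = 6 m.

6 m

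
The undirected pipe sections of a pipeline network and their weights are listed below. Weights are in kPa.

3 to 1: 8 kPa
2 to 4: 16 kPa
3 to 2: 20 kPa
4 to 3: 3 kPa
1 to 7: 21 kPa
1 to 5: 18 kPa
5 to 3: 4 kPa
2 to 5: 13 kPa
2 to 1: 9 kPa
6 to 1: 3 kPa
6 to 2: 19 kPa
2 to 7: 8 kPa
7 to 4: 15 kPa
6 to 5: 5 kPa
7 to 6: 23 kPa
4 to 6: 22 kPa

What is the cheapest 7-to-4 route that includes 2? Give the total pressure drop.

Shortest 7→2: 7–2 = 8
Shortest 2→4: 2–4 = 16
Total via 2: 8 + 16 = 24 kPa.

24 kPa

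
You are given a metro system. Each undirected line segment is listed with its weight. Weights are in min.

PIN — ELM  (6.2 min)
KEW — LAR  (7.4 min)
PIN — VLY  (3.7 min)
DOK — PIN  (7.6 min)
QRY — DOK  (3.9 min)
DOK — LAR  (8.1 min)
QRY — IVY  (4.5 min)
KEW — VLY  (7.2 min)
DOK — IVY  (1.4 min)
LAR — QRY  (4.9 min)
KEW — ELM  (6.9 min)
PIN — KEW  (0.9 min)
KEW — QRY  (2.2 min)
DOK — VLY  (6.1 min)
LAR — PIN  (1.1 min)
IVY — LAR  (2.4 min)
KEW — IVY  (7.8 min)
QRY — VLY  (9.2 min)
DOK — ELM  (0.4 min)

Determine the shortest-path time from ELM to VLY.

6.5 min

Candidate routes:
ELM - DOK - VLY: 0.4+6.1 = 6.5
ELM - DOK - IVY - LAR - PIN - VLY: 0.4+1.4+2.4+1.1+3.7 = 9
ELM - PIN - VLY: 6.2+3.7 = 9.9
ELM - DOK - QRY - KEW - PIN - VLY: 0.4+3.9+2.2+0.9+3.7 = 11.1
The minimum is 6.5 min via ELM - DOK - VLY.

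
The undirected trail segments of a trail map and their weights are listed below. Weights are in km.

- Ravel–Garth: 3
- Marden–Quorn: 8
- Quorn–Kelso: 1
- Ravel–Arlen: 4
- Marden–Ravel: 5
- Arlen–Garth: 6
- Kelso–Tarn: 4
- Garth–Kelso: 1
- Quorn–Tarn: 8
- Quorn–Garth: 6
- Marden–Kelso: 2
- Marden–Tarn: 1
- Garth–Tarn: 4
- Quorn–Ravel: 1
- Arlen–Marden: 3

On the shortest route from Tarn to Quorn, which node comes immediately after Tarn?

Marden

Compare a few routes:
Tarn - Kelso - Quorn: 4+1 = 5
Tarn - Garth - Kelso - Quorn: 4+1+1 = 6
Tarn - Marden - Kelso - Quorn: 1+2+1 = 4
Tarn - Marden - Ravel - Quorn: 1+5+1 = 7
Cheapest is Tarn - Marden - Kelso - Quorn at 4 km.
So from Tarn the first move is to Marden.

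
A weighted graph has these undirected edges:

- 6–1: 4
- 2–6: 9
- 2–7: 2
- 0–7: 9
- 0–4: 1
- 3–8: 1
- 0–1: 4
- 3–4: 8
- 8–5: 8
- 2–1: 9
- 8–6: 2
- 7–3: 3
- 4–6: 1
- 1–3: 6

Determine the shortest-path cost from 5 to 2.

14

Candidate routes:
5–8–6–2: 8+2+9 = 19
5–8–6–1–2: 8+2+4+9 = 23
5–8–3–7–2: 8+1+3+2 = 14
Cheapest is 5–8–3–7–2 at 14.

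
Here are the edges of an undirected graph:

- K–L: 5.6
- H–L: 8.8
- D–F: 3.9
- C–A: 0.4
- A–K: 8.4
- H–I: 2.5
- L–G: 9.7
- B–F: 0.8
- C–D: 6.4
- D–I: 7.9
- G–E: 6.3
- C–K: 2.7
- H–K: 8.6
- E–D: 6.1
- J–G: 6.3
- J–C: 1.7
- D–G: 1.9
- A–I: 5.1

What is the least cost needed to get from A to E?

Running Dijkstra from A:
A: 0
C: 0.4  (via A)
J: 2.1  (via C)
K: 3.1  (via C)
I: 5.1  (via A)
D: 6.8  (via C)
H: 7.6  (via I)
G: 8.4  (via J)
L: 8.7  (via K)
F: 10.7  (via D)
B: 11.5  (via F)
E: 12.9  (via D)
Shortest route: A–C–D–E = 12.9.

12.9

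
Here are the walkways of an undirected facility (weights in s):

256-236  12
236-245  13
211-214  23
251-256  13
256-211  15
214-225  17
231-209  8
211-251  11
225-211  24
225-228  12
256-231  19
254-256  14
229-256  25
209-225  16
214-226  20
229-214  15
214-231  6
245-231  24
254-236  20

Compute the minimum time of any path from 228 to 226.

Compare a few routes:
228 → 225 → 211 → 214 → 226: 12+24+23+20 = 79
228 → 225 → 209 → 231 → 214 → 226: 12+16+8+6+20 = 62
228 → 225 → 214 → 226: 12+17+20 = 49
228 → 225 → 211 → 256 → 231 → 214 → 226: 12+24+15+19+6+20 = 96
Cheapest is 228 → 225 → 214 → 226 at 49 s.

49 s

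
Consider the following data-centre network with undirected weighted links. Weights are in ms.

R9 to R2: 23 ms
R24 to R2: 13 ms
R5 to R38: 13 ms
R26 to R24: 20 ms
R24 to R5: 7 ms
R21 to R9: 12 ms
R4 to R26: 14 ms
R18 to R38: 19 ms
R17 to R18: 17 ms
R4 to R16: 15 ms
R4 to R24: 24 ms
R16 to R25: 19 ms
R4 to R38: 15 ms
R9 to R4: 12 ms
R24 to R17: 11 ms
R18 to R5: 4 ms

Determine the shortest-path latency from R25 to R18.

Shortest distances from R25:
R25: 0
R16: 19  (via R25)
R4: 34  (via R16)
R9: 46  (via R4)
R26: 48  (via R4)
R38: 49  (via R4)
R21: 58  (via R9)
R24: 58  (via R4)
R5: 62  (via R38)
R18: 66  (via R5)
Shortest route: R25 → R16 → R4 → R38 → R5 → R18 = 66 ms.

66 ms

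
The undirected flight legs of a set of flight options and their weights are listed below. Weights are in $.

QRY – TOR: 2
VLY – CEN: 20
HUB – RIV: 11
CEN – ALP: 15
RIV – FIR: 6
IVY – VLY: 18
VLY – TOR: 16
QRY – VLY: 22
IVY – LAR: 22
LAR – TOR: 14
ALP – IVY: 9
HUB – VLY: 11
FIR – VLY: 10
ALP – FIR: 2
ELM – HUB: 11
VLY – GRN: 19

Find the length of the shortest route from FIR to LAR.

Enumerating some paths:
FIR - VLY - TOR - LAR: 10+16+14 = 40
FIR - VLY - IVY - LAR: 10+18+22 = 50
FIR - VLY - QRY - TOR - LAR: 10+22+2+14 = 48
FIR - ALP - IVY - LAR: 2+9+22 = 33
The minimum is $33 via FIR - ALP - IVY - LAR.

$33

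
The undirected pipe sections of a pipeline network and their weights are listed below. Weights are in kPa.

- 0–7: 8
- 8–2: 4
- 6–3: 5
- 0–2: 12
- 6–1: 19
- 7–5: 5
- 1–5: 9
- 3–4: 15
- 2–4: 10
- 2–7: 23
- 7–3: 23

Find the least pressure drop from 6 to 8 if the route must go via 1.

Best 6 to 1: 6 → 1 costing 19
Best 1 to 8: 1 → 5 → 7 → 0 → 2 → 8 costing 38
Total via 1: 19 + 38 = 57 kPa.

57 kPa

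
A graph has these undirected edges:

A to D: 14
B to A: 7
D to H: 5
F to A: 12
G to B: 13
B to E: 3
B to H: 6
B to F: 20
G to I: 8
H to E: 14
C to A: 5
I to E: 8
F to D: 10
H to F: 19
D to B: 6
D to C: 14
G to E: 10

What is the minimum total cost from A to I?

18

Settle nodes by increasing distance from A:
A: 0
C: 5  (via A)
B: 7  (via A)
E: 10  (via B)
F: 12  (via A)
D: 13  (via B)
H: 13  (via B)
I: 18  (via E)
Shortest route: A–B–E–I = 18.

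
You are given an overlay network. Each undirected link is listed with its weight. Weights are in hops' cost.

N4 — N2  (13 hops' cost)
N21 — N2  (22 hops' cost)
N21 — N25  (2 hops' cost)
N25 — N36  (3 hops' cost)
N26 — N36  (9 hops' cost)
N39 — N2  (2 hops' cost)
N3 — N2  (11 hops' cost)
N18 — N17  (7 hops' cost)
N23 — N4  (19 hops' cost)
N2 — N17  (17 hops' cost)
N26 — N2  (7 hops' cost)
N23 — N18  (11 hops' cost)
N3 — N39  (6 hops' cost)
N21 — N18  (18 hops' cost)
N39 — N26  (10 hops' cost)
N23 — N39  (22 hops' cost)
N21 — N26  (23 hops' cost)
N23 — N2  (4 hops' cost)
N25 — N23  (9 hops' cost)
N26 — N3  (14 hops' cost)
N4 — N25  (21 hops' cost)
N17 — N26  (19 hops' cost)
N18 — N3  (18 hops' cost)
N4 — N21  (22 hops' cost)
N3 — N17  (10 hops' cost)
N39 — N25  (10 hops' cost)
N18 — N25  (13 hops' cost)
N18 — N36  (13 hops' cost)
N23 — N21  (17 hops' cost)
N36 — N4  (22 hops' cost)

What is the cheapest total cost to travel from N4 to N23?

Settle nodes by increasing distance from N4:
N4: 0
N2: 13  (via N4)
N39: 15  (via N2)
N23: 17  (via N2)
Shortest route: N4–N2–N23 = 17 hops' cost.

17 hops' cost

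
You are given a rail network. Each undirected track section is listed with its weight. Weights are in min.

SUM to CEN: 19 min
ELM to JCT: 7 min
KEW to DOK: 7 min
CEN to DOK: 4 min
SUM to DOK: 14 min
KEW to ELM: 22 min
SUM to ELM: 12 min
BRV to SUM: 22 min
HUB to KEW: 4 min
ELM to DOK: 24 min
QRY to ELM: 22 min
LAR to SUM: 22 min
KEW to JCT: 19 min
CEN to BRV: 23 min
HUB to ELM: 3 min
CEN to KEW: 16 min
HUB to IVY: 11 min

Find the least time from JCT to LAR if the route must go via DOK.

57 min

Shortest JCT→DOK: JCT → ELM → HUB → KEW → DOK = 21
Shortest DOK→LAR: DOK → SUM → LAR = 36
Total via DOK: 21 + 36 = 57 min.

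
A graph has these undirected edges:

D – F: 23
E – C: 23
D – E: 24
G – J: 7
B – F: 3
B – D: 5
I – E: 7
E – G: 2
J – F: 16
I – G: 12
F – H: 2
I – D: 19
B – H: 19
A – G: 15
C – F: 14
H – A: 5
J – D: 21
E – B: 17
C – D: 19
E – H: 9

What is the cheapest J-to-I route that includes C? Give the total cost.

60

Best J to C: J–F–C costing 30
Shortest C→I: C–E–I = 30
Total via C: 30 + 30 = 60.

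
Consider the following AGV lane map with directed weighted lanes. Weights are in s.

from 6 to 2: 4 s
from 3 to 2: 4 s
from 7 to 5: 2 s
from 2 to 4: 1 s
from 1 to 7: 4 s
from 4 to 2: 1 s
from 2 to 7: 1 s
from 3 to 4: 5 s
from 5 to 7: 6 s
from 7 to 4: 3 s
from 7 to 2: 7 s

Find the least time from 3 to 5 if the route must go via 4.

9 s

Best 3 to 4: 3–4 costing 5
Shortest 4→5: 4–2–7–5 = 4
Total via 4: 5 + 4 = 9 s.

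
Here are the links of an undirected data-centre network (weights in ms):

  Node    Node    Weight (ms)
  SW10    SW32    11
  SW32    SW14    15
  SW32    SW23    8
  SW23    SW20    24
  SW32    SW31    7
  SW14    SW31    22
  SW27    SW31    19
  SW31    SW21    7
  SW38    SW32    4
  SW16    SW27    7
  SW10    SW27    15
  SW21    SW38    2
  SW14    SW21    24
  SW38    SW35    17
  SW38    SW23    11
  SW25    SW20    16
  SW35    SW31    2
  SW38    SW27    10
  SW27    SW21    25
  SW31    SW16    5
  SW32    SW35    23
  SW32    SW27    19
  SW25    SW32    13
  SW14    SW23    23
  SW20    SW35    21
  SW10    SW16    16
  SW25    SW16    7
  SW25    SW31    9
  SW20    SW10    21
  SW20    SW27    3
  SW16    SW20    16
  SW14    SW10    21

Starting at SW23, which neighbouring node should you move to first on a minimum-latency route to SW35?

SW32

Enumerating some paths:
SW23–SW32–SW38–SW21–SW31–SW35: 8+4+2+7+2 = 23
SW23–SW38–SW21–SW31–SW35: 11+2+7+2 = 22
SW23–SW32–SW31–SW35: 8+7+2 = 17
The minimum is 17 ms via SW23–SW32–SW31–SW35.
So from SW23 the first move is to SW32.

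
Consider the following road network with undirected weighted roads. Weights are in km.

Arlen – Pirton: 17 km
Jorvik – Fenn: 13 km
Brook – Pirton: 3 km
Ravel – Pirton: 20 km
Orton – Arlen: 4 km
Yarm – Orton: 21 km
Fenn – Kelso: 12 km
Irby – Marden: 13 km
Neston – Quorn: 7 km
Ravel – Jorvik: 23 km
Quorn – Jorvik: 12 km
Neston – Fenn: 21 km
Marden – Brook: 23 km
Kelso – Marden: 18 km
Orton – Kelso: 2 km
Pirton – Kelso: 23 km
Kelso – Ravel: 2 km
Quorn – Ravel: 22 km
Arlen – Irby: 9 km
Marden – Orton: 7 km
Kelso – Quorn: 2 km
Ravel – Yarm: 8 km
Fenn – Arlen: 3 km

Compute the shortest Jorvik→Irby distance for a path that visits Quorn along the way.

Shortest Jorvik→Quorn: Jorvik → Quorn = 12
Best Quorn to Irby: Quorn → Kelso → Orton → Arlen → Irby costing 17
Total via Quorn: 12 + 17 = 29 km.

29 km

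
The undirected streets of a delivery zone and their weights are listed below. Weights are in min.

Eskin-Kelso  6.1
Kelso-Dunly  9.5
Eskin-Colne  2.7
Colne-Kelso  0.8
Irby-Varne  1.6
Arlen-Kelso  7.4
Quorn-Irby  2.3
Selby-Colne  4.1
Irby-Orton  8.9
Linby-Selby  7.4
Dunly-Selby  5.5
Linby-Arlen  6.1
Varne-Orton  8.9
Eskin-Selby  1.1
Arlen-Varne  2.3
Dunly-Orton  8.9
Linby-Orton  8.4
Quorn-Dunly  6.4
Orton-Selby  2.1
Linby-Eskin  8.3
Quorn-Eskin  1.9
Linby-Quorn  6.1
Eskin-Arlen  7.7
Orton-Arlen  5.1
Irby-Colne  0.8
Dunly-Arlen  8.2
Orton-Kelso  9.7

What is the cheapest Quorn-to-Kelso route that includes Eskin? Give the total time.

Best Quorn to Eskin: Quorn → Eskin costing 1.9
Best Eskin to Kelso: Eskin → Colne → Kelso costing 3.5
Total via Eskin: 1.9 + 3.5 = 5.4 min.

5.4 min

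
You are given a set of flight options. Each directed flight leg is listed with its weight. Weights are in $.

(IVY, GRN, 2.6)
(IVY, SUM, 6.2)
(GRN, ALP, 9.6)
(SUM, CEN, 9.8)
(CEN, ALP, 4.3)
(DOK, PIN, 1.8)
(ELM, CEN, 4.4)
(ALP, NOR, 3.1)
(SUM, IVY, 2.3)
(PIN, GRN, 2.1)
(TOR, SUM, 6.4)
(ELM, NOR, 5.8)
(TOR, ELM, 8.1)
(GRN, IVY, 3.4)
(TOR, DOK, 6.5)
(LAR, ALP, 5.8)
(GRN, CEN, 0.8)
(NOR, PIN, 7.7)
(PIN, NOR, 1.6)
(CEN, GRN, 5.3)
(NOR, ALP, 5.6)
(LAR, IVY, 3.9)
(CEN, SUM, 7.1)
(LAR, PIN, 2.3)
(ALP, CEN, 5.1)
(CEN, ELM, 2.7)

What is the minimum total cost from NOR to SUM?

Candidate routes:
NOR–PIN–GRN–CEN–SUM: 7.7+2.1+0.8+7.1 = 17.7
NOR–ALP–CEN–SUM: 5.6+5.1+7.1 = 17.8
Cheapest is NOR–PIN–GRN–CEN–SUM at $17.7.

$17.7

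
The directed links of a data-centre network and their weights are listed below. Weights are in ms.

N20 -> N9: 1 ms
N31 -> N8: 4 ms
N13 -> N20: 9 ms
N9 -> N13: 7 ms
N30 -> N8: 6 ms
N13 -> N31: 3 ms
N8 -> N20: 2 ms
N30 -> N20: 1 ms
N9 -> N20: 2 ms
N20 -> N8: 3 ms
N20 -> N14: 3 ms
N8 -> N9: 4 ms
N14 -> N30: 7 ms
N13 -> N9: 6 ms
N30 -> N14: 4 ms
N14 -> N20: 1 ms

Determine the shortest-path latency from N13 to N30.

18 ms

Compare a few routes:
N13–N31–N8–N20–N14–N30: 3+4+2+3+7 = 19
N13–N20–N14–N30: 9+3+7 = 19
N13–N9–N20–N14–N30: 6+2+3+7 = 18
The minimum is 18 ms via N13–N9–N20–N14–N30.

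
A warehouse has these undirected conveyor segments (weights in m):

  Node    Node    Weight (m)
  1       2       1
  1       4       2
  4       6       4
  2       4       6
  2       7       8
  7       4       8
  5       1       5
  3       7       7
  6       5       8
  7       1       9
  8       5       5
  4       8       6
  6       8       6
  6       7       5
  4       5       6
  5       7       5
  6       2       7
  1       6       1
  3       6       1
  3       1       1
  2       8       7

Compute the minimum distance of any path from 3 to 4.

3 m

Running Dijkstra from 3:
3: 0
1: 1  (via 3)
6: 1  (via 3)
2: 2  (via 1)
4: 3  (via 1)
Shortest route: 3 → 1 → 4 = 3 m.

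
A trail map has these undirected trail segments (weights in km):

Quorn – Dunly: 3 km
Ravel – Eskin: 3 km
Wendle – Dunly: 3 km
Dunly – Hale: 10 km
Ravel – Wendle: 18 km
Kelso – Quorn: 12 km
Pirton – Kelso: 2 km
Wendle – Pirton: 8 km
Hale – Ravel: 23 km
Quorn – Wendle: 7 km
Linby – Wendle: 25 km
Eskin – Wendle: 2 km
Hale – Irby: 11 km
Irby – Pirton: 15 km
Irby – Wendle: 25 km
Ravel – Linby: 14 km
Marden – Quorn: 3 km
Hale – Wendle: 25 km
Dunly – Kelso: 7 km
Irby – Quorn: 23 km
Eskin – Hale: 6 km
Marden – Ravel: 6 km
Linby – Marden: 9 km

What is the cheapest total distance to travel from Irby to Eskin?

17 km

Shortest distances from Irby:
Irby: 0
Hale: 11  (via Irby)
Pirton: 15  (via Irby)
Kelso: 17  (via Pirton)
Eskin: 17  (via Hale)
Shortest route: Irby → Hale → Eskin = 17 km.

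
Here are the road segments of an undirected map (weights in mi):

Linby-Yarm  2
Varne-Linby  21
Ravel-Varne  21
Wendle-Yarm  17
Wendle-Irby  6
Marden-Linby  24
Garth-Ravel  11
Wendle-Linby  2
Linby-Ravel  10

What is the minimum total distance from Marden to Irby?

32 mi

Compare a few routes:
Marden–Linby–Yarm–Wendle–Irby: 24+2+17+6 = 49
Marden–Linby–Wendle–Irby: 24+2+6 = 32
The minimum is 32 mi via Marden–Linby–Wendle–Irby.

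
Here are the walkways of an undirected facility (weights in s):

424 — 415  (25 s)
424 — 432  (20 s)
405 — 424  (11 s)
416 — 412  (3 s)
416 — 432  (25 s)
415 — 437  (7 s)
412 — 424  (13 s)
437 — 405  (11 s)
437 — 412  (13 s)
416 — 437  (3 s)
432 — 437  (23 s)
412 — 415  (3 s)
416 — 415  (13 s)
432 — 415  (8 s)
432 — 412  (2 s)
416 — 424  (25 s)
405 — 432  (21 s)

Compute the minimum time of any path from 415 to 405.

Enumerating some paths:
415–437–405: 7+11 = 18
415–412–416–437–405: 3+3+3+11 = 20
415–412–432–405: 3+2+21 = 26
Cheapest is 415–437–405 at 18 s.

18 s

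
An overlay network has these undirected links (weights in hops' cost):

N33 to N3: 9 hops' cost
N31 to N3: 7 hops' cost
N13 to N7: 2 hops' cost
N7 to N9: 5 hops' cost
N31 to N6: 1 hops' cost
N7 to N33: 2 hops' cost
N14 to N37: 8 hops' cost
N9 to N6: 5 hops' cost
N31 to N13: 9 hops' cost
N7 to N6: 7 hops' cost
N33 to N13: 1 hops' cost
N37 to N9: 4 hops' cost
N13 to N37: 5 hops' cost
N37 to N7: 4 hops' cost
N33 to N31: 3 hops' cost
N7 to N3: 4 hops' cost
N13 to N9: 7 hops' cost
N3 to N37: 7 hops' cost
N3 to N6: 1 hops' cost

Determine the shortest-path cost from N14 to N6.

Settle nodes by increasing distance from N14:
N14: 0
N37: 8  (via N14)
N9: 12  (via N37)
N7: 12  (via N37)
N13: 13  (via N37)
N33: 14  (via N7)
N3: 15  (via N37)
N6: 16  (via N3)
Shortest route: N14 → N37 → N3 → N6 = 16 hops' cost.

16 hops' cost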